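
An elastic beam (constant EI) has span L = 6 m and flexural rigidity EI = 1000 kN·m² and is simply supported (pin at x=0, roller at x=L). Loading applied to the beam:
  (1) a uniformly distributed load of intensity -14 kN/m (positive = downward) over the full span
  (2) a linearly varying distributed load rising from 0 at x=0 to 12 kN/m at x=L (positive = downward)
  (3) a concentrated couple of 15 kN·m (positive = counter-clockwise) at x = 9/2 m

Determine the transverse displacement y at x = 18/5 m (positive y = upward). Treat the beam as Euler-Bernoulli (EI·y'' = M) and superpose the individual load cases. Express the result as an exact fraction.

Load 1 — uniform load w=-14 kN/m over full span:
  y_1 = -wx(L³-2Lx²+x³)/(24EI) = -(-14)·(18/5)·(6³-2·6·(18/5)²+(18/5)³)/(24·1000) = 17577/78125 m
Load 2 — triangular load w₀=12 kN/m (0→w₀ over full span):
  y_2 = -w₀x(7L⁴-10L²x²+3x⁴)/(360LEI) = -12·(18/5)·(7·6⁴-10·6²·(18/5)²+3·(18/5)⁴)/(360·6·1000) = -191808/1953125 m
Load 3 — applied couple M₀=15 kN·m at a=9/2 m (b=L-a=3/2):
  y_3 = (M₀x³/(6L)+C₁x)/EI  [x≤a] with C₁=M₀(3b²-L²)/(6L)=-195/16 = (15·(18/5)³/(6·6)+(-195/16)·(18/5))/1000 = -4887/200000 m
Superposition: y = Σ y_i = 12793113/125000000 m ≈ 0.102345 m

y(18/5) = 12793113/125000000 m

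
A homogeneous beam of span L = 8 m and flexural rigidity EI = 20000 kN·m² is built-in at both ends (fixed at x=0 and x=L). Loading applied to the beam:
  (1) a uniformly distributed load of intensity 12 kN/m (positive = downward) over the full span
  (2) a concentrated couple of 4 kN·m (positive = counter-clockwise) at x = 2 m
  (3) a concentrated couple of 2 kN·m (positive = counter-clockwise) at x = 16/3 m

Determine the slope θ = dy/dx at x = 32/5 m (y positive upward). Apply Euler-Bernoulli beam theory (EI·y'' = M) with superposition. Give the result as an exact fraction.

θ(32/5) = 566/234375 rad

Load 1 — uniform load w=12 kN/m over full span:
  θ_1 = -wx(L-x)(L-2x)/(12EI) = -12·(32/5)·(8-(32/5))·(8-2·(32/5))/(12·20000) = 192/78125 rad
Load 2 — applied couple M₀=4 kN·m at a=2 m (b=L-a=6):
  θ_2 = (R_Ax²/2 - M_Ax - M₀(x-a))/EI  [x>a] with R_A=9/16, M_A=-3/4 = ((9/16)·(32/5)²/2 - (-3/4)·(32/5) - 4·((32/5)-2))/20000 = -1/15625 rad
Load 3 — applied couple M₀=2 kN·m at a=16/3 m (b=L-a=8/3):
  θ_3 = (R_Ax²/2 - M_Ax - M₀(x-a))/EI  [x>a] with R_A=1/3, M_A=2/3 = ((1/3)·(32/5)²/2 - (2/3)·(32/5) - 2·((32/5)-(16/3)))/20000 = 1/46875 rad
Superposition: θ = Σ θ_i = 566/234375 rad ≈ 0.002415 rad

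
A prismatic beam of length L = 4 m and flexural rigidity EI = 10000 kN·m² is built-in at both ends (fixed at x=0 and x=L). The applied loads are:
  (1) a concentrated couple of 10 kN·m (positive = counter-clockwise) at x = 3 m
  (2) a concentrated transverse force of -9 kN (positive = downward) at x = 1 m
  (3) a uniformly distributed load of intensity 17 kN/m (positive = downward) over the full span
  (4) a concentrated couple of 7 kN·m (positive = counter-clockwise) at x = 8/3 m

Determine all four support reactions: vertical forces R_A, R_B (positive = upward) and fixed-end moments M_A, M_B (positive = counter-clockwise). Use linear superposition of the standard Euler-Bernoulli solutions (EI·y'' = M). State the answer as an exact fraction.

Load 1 — applied couple M₀=10 kN·m at a=3 m (b=L-a=1):
  R_A = 6M₀ab/L³ = 6·10·3·1/4³ = 45/16 kN
  M_A = M₀b(2a-b)/L² = 10·1·(2·3-1)/4² = 25/8 kN·m
  R_B = -6M₀ab/L³ = -6·10·3·1/4³ = -45/16 kN
  M_B = M₀a(2b-a)/L² = 10·3·(2·1-3)/4² = -15/8 kN·m
Load 2 — point force P=-9 kN at a=1 m (b=L-a=3):
  R_A = Pb²(3a+b)/L³ = (-9)·3²·(3·1+3)/4³ = -243/32 kN
  M_A = Pab²/L² = (-9)·1·3²/4² = -81/16 kN·m
  R_B = Pa²(a+3b)/L³ = (-9)·1²·(1+3·3)/4³ = -45/32 kN
  M_B = -Pa²b/L² = -(-9)·1²·3/4² = 27/16 kN·m
Load 3 — uniform load w=17 kN/m over full span:
  R_A = wL/2 = 17·4/2 = 34 kN
  M_A = wL²/12 = 17·4²/12 = 68/3 kN·m
  R_B = wL/2 = 17·4/2 = 34 kN
  M_B = -wL²/12 = -17·4²/12 = -68/3 kN·m
Load 4 — applied couple M₀=7 kN·m at a=8/3 m (b=L-a=4/3):
  R_A = 6M₀ab/L³ = 6·7·(8/3)·(4/3)/4³ = 7/3 kN
  M_A = M₀b(2a-b)/L² = 7·(4/3)·(2·(8/3)-(4/3))/4² = 7/3 kN·m
  R_B = -6M₀ab/L³ = -6·7·(8/3)·(4/3)/4³ = -7/3 kN
  M_B = M₀a(2b-a)/L² = 7·(8/3)·(2·(4/3)-(8/3))/4² = 0 kN·m
Superposition: R_A = 3029/96 kN, M_A = 369/16 kN·m, R_B = 2635/96 kN, M_B = -1097/48 kN·m

R_A = 3029/96 kN, M_A = 369/16 kN·m, R_B = 2635/96 kN, M_B = -1097/48 kN·m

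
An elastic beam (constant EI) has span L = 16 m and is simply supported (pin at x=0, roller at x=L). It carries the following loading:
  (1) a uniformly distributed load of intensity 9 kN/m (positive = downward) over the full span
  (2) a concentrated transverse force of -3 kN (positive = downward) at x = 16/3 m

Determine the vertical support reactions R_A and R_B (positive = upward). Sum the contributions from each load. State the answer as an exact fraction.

R_A = 70 kN, R_B = 71 kN

Load 1 — uniform load w=9 kN/m over full span:
  R_A = wL/2 = 9·16/2 = 72 kN
  R_B = wL/2 = 9·16/2 = 72 kN
Load 2 — point force P=-3 kN at a=16/3 m (b=L-a=32/3):
  R_A = Pb/L = (-3)·(32/3)/16 = -2 kN
  R_B = Pa/L = (-3)·(16/3)/16 = -1 kN
Superposition: R_A = 70 kN, R_B = 71 kN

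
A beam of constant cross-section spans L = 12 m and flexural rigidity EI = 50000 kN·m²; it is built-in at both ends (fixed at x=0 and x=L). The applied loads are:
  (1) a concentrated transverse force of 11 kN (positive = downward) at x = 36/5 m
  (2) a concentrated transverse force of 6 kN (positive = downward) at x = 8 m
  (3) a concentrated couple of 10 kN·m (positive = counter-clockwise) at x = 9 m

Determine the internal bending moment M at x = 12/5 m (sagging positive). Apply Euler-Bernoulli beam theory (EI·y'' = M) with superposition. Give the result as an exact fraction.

Load 1 — point force P=11 kN at a=36/5 m (b=L-a=24/5):
  M_1 = Pb²(3a+b)x/L³ - Pab²/L²  [x≤a] = 11·(24/5)²·(3·(36/5)+(24/5))·(12/5)/12³ - 11·(36/5)·(24/5)²/12² = -2112/625 kN·m
Load 2 — point force P=6 kN at a=8 m (b=L-a=4):
  M_2 = Pb²(3a+b)x/L³ - Pab²/L²  [x≤a] = 6·4²·(3·8+4)·(12/5)/12³ - 6·8·4²/12² = -8/5 kN·m
Load 3 — applied couple M₀=10 kN·m at a=9 m (b=L-a=3):
  M_3 = R_Ax - M_A  [x≤a] with R_A=15/16, M_A=25/8 = (15/16)·(12/5) - (25/8) = -7/8 kN·m
Superposition: M = Σ M_i = -29271/5000 kN·m ≈ -5.854200 kN·m

M(12/5) = -29271/5000 kN·m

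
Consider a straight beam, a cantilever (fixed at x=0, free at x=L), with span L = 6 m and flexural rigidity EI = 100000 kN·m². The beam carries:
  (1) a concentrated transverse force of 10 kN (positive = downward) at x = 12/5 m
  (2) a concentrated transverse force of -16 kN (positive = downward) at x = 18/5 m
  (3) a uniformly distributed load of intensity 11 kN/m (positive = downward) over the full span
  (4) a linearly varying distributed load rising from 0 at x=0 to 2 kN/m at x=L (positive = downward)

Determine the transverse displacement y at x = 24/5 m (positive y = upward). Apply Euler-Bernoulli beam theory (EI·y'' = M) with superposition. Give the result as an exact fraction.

Load 1 — point force P=10 kN at a=12/5 m (b=L-a=18/5):
  y_1 = -Pa²(3x-a)/(6EI)  [x>a] = -10·(12/5)²·(3·(24/5)-(12/5))/(6·100000) = -18/15625 m
Load 2 — point force P=-16 kN at a=18/5 m (b=L-a=12/5):
  y_2 = -Pa²(3x-a)/(6EI)  [x>a] = -(-16)·(18/5)²·(3·(24/5)-(18/5))/(6·100000) = 1458/390625 m
Load 3 — uniform load w=11 kN/m over full span:
  y_3 = -wx²(x²-4Lx+6L²)/(24EI) = -11·(24/5)²·((24/5)²-4·6·(24/5)+6·6²)/(24·100000) = -25542/1953125 m
Load 4 — triangular load w₀=2 kN/m (0→w₀ over full span):
  y_4 = (w₀Lx³/12-w₀L²x²/6-w₀x⁵/(120L))/EI = (2·6·(24/5)³/12-2·6²·(24/5)²/6-2·(24/5)⁵/(120·6))/100000 = -84456/48828125 m
Superposition: y = Σ y_i = -597006/48828125 m ≈ -0.012227 m

y(24/5) = -597006/48828125 m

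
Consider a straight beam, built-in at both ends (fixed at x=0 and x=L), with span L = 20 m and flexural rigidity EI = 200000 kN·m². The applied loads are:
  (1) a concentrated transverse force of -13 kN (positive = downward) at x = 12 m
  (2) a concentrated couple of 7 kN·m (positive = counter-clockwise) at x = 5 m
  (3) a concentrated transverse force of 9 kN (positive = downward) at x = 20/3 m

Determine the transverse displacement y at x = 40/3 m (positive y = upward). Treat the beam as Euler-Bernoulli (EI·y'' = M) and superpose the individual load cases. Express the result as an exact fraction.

Load 1 — point force P=-13 kN at a=12 m (b=L-a=8):
  y_1 = -Pa²(L-x)²(3bL-(3b+a)(L-x))/(6L³EI)  [x>a] = -(-13)·12²·(20-(40/3))²·(3·8·20-(3·8+12)·(20-(40/3)))/(6·20³·200000) = 13/6250 m
Load 2 — applied couple M₀=7 kN·m at a=5 m (b=L-a=15):
  y_2 = (R_Ax³/6 - M_Ax²/2 - M₀(x-a)²/2)/EI  [x>a] with R_A=63/160, M_A=-21/16 = ((63/160)·(40/3)³/6 - (-21/16)·(40/3)²/2 - 7·((40/3)-5)²/2)/200000 = 7/48000 m
Load 3 — point force P=9 kN at a=20/3 m (b=L-a=40/3):
  y_3 = -Pa²(L-x)²(3bL-(3b+a)(L-x))/(6L³EI)  [x>a] = -9·(20/3)²·(20-(40/3))²·(3·(40/3)·20-(3·(40/3)+(20/3))·(20-(40/3)))/(6·20³·200000) = -11/12150 m
Superposition: y = Σ y_i = 128351/97200000 m ≈ 0.001320 m

y(40/3) = 128351/97200000 m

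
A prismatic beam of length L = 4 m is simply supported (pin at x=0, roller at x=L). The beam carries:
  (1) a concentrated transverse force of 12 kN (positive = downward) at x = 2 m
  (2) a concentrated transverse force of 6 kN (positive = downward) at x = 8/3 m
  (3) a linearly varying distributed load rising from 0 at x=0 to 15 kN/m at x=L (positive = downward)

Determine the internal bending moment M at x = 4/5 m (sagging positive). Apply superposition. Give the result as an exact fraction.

Load 1 — point force P=12 kN at a=2 m (b=L-a=2):
  M_1 = Pbx/L  [x≤a] = 12·2·(4/5)/4 = 24/5 kN·m
Load 2 — point force P=6 kN at a=8/3 m (b=L-a=4/3):
  M_2 = Pbx/L  [x≤a] = 6·(4/3)·(4/5)/4 = 8/5 kN·m
Load 3 — triangular load w₀=15 kN/m (0→w₀ over full span):
  M_3 = w₀Lx/6 - w₀x³/(6L) = 15·4·(4/5)/6 - 15·(4/5)³/(6·4) = 192/25 kN·m
Superposition: M = Σ M_i = 352/25 kN·m ≈ 14.080000 kN·m

M(4/5) = 352/25 kN·m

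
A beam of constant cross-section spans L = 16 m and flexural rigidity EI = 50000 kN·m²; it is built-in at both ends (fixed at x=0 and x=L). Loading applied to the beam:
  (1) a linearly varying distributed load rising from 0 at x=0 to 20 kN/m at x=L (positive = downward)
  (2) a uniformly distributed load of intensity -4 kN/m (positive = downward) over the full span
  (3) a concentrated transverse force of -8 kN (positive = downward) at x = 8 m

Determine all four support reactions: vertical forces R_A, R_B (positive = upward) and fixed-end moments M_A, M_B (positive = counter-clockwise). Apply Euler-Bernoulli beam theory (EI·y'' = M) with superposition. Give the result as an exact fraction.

Load 1 — triangular load w₀=20 kN/m (0→w₀ over full span):
  R_A = 3w₀L/20 = 3·20·16/20 = 48 kN
  M_A = w₀L²/30 = 20·16²/30 = 512/3 kN·m
  R_B = 7w₀L/20 = 7·20·16/20 = 112 kN
  M_B = -w₀L²/20 = -20·16²/20 = -256 kN·m
Load 2 — uniform load w=-4 kN/m over full span:
  R_A = wL/2 = (-4)·16/2 = -32 kN
  M_A = wL²/12 = (-4)·16²/12 = -256/3 kN·m
  R_B = wL/2 = (-4)·16/2 = -32 kN
  M_B = -wL²/12 = -(-4)·16²/12 = 256/3 kN·m
Load 3 — point force P=-8 kN at a=8 m (b=L-a=8):
  R_A = Pb²(3a+b)/L³ = (-8)·8²·(3·8+8)/16³ = -4 kN
  M_A = Pab²/L² = (-8)·8·8²/16² = -16 kN·m
  R_B = Pa²(a+3b)/L³ = (-8)·8²·(8+3·8)/16³ = -4 kN
  M_B = -Pa²b/L² = -(-8)·8²·8/16² = 16 kN·m
Superposition: R_A = 12 kN, M_A = 208/3 kN·m, R_B = 76 kN, M_B = -464/3 kN·m

R_A = 12 kN, M_A = 208/3 kN·m, R_B = 76 kN, M_B = -464/3 kN·m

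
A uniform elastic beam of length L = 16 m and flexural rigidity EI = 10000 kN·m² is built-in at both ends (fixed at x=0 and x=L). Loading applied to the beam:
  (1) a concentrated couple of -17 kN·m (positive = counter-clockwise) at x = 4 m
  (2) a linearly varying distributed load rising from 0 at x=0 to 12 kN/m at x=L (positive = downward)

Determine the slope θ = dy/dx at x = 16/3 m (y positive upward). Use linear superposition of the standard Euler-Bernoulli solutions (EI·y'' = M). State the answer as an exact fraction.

θ(16/3) = -35063/2025000 rad

Load 1 — applied couple M₀=-17 kN·m at a=4 m (b=L-a=12):
  θ_1 = (R_Ax²/2 - M_Ax - M₀(x-a))/EI  [x>a] with R_A=-153/128, M_A=51/16 = ((-153/128)·(16/3)²/2 - (51/16)·(16/3) - (-17)·((16/3)-4))/10000 = -17/15000 rad
Load 2 — triangular load w₀=12 kN/m (0→w₀ over full span):
  θ_2 = -w₀(2x(L-x)(L-2x)(x+2L)+x²(L-x)²)/(120LEI) = -12·(2·(16/3)·(16-(16/3))·(16-2·(16/3))·((16/3)+2·16)+(16/3)²·(16-(16/3))²)/(120·16·10000) = -4096/253125 rad
Superposition: θ = Σ θ_i = -35063/2025000 rad ≈ -0.017315 rad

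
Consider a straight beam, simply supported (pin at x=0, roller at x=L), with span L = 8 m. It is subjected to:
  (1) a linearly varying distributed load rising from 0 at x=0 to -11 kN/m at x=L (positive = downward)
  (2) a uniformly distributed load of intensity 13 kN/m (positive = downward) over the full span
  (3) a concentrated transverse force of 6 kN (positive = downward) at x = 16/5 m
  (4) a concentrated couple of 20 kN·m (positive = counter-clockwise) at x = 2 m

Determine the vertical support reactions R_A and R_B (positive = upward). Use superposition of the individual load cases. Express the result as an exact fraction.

Load 1 — triangular load w₀=-11 kN/m (0→w₀ over full span):
  R_A = w₀L/6 = (-11)·8/6 = -44/3 kN
  R_B = w₀L/3 = (-11)·8/3 = -88/3 kN
Load 2 — uniform load w=13 kN/m over full span:
  R_A = wL/2 = 13·8/2 = 52 kN
  R_B = wL/2 = 13·8/2 = 52 kN
Load 3 — point force P=6 kN at a=16/5 m (b=L-a=24/5):
  R_A = Pb/L = 6·(24/5)/8 = 18/5 kN
  R_B = Pa/L = 6·(16/5)/8 = 12/5 kN
Load 4 — applied couple M₀=20 kN·m at a=2 m (b=L-a=6):
  R_A = M₀/L = 20/8 = 5/2 kN
  R_B = -M₀/L = -20/8 = -5/2 kN
Superposition: R_A = 1303/30 kN, R_B = 677/30 kN

R_A = 1303/30 kN, R_B = 677/30 kN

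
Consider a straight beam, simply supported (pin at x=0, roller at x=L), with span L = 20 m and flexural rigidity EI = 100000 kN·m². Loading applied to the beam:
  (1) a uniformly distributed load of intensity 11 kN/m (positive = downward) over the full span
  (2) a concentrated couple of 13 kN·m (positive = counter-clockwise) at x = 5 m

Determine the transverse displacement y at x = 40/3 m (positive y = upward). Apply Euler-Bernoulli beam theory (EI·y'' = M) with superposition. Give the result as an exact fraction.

y(40/3) = -383261/1944000 m

Load 1 — uniform load w=11 kN/m over full span:
  y_1 = -wx(L³-2Lx²+x³)/(24EI) = -11·(40/3)·(20³-2·20·(40/3)²+(40/3)³)/(24·100000) = -242/1215 m
Load 2 — applied couple M₀=13 kN·m at a=5 m (b=L-a=15):
  y_2 = (M₀x³/(6L)-M₀(x-a)²/2+C₁x)/EI  [x>a] with C₁=M₀(3b²-L²)/(6L)=715/24 = (13·(40/3)³/(6·20)-13·((40/3)-5)²/2+(715/24)·(40/3))/100000 = 1313/648000 m
Superposition: y = Σ y_i = -383261/1944000 m ≈ -0.197151 m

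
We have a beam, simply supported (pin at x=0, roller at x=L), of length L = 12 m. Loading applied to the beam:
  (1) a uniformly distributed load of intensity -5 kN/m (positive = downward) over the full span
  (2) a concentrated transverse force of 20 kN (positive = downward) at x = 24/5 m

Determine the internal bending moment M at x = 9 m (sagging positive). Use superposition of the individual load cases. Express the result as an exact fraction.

Load 1 — uniform load w=-5 kN/m over full span:
  M_1 = wx(L-x)/2 = (-5)·9·(12-9)/2 = -135/2 kN·m
Load 2 — point force P=20 kN at a=24/5 m (b=L-a=36/5):
  M_2 = Pa(L-x)/L  [x>a] = 20·(24/5)·(12-9)/12 = 24 kN·m
Superposition: M = Σ M_i = -87/2 kN·m ≈ -43.500000 kN·m

M(9) = -87/2 kN·m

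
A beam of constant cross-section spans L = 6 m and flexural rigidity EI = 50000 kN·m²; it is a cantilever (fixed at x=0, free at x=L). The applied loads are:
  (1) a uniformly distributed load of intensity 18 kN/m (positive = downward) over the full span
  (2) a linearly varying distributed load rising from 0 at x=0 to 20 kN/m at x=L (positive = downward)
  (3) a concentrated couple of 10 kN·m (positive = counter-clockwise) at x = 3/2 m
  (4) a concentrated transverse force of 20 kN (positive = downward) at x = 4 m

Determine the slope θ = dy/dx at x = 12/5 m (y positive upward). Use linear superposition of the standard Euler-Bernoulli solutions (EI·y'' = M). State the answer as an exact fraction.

θ(12/5) = -25881/1250000 rad

Load 1 — uniform load w=18 kN/m over full span:
  θ_1 = -wx(x²-3Lx+3L²)/(6EI) = -18·(12/5)·((12/5)²-3·6·(12/5)+3·6²)/(6·50000) = -3969/390625 rad
Load 2 — triangular load w₀=20 kN/m (0→w₀ over full span):
  θ_2 = (w₀Lx²/4-w₀L²x/3-w₀x⁴/(24L))/EI = (20·6·(12/5)²/4-20·6²·(12/5)/3-20·(12/5)⁴/(24·6))/50000 = -3186/390625 rad
Load 3 — applied couple M₀=10 kN·m at a=3/2 m (b=L-a=9/2):
  θ_3 = M₀a/EI  [x>a] = 10·(3/2)/50000 = 3/10000 rad
Load 4 — point force P=20 kN at a=4 m (b=L-a=2):
  θ_4 = -Px(2a-x)/(2EI)  [x≤a] = -20·(12/5)·(2·4-(12/5))/(2·50000) = -42/15625 rad
Superposition: θ = Σ θ_i = -25881/1250000 rad ≈ -0.020705 rad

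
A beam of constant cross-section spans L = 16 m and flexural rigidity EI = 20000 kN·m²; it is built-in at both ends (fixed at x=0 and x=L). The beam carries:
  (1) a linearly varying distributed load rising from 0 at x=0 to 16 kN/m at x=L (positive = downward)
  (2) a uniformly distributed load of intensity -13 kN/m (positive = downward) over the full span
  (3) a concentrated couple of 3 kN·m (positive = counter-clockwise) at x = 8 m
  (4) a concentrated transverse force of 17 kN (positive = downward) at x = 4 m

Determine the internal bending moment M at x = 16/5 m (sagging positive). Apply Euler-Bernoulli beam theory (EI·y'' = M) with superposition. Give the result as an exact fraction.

Load 1 — triangular load w₀=16 kN/m (0→w₀ over full span):
  M_1 = 3w₀Lx/20 - w₀L²/30 - w₀x³/(6L) = 3·16·16·(16/5)/20 - 16·16²/30 - 16·(16/5)³/(6·16) = -7168/375 kN·m
Load 2 — uniform load w=-13 kN/m over full span:
  M_2 = wLx/2 - wL²/12 - wx²/2 = (-13)·16·(16/5)/2 - (-13)·16²/12 - (-13)·(16/5)²/2 = 832/75 kN·m
Load 3 — applied couple M₀=3 kN·m at a=8 m (b=L-a=8):
  M_3 = R_Ax - M_A  [x≤a] with R_A=9/32, M_A=3/4 = (9/32)·(16/5) - (3/4) = 3/20 kN·m
Load 4 — point force P=17 kN at a=4 m (b=L-a=12):
  M_4 = Pb²(3a+b)x/L³ - Pab²/L²  [x≤a] = 17·12²·(3·4+12)·(16/5)/16³ - 17·4·12²/16² = 153/20 kN·m
Superposition: M = Σ M_i = -83/375 kN·m ≈ -0.221333 kN·m

M(16/5) = -83/375 kN·m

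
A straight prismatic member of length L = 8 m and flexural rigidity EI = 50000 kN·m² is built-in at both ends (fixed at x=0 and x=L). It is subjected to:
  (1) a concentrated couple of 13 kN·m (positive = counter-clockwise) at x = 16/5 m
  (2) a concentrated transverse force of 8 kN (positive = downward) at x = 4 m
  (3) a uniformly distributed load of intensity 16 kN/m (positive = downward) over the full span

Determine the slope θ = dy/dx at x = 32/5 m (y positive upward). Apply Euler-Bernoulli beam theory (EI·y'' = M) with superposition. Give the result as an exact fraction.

Load 1 — applied couple M₀=13 kN·m at a=16/5 m (b=L-a=24/5):
  θ_1 = (R_Ax²/2 - M_Ax - M₀(x-a))/EI  [x>a] with R_A=117/50, M_A=39/25 = ((117/50)·(32/5)²/2 - (39/25)·(32/5) - 13·((32/5)-(16/5)))/50000 = -143/1953125 rad
Load 2 — point force P=8 kN at a=4 m (b=L-a=4):
  θ_2 = Pa²(L-x)(2bL-(3b+a)(L-x))/(2L³EI)  [x>a] = 8·4²·(8-(32/5))·(2·4·8-(3·4+4)·(8-(32/5)))/(2·8³·50000) = 12/78125 rad
Load 3 — uniform load w=16 kN/m over full span:
  θ_3 = -wx(L-x)(L-2x)/(12EI) = -16·(32/5)·(8-(32/5))·(8-2·(32/5))/(12·50000) = 512/390625 rad
Superposition: θ = Σ θ_i = 2717/1953125 rad ≈ 0.001391 rad

θ(32/5) = 2717/1953125 rad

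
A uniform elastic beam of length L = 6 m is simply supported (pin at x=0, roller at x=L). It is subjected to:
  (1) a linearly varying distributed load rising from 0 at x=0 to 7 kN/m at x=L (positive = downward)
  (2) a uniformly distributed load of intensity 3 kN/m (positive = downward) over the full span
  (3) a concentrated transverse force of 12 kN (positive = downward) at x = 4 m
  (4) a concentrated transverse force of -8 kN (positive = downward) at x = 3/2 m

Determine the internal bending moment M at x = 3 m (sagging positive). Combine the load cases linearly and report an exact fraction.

Load 1 — triangular load w₀=7 kN/m (0→w₀ over full span):
  M_1 = w₀Lx/6 - w₀x³/(6L) = 7·6·3/6 - 7·3³/(6·6) = 63/4 kN·m
Load 2 — uniform load w=3 kN/m over full span:
  M_2 = wx(L-x)/2 = 3·3·(6-3)/2 = 27/2 kN·m
Load 3 — point force P=12 kN at a=4 m (b=L-a=2):
  M_3 = Pbx/L  [x≤a] = 12·2·3/6 = 12 kN·m
Load 4 — point force P=-8 kN at a=3/2 m (b=L-a=9/2):
  M_4 = Pa(L-x)/L  [x>a] = (-8)·(3/2)·(6-3)/6 = -6 kN·m
Superposition: M = Σ M_i = 141/4 kN·m ≈ 35.250000 kN·m

M(3) = 141/4 kN·m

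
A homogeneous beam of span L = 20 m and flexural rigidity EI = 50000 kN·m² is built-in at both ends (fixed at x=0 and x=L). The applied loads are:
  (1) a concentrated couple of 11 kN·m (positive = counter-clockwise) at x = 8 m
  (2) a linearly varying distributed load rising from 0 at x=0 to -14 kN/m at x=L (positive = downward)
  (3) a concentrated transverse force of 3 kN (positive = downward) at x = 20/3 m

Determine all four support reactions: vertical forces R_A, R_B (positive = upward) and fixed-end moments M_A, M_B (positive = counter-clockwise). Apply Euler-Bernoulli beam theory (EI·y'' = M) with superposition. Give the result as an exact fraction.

Load 1 — applied couple M₀=11 kN·m at a=8 m (b=L-a=12):
  R_A = 6M₀ab/L³ = 6·11·8·12/20³ = 99/125 kN
  M_A = M₀b(2a-b)/L² = 11·12·(2·8-12)/20² = 33/25 kN·m
  R_B = -6M₀ab/L³ = -6·11·8·12/20³ = -99/125 kN
  M_B = M₀a(2b-a)/L² = 11·8·(2·12-8)/20² = 88/25 kN·m
Load 2 — triangular load w₀=-14 kN/m (0→w₀ over full span):
  R_A = 3w₀L/20 = 3·(-14)·20/20 = -42 kN
  M_A = w₀L²/30 = (-14)·20²/30 = -560/3 kN·m
  R_B = 7w₀L/20 = 7·(-14)·20/20 = -98 kN
  M_B = -w₀L²/20 = -(-14)·20²/20 = 280 kN·m
Load 3 — point force P=3 kN at a=20/3 m (b=L-a=40/3):
  R_A = Pb²(3a+b)/L³ = 3·(40/3)²·(3·(20/3)+(40/3))/20³ = 20/9 kN
  M_A = Pab²/L² = 3·(20/3)·(40/3)²/20² = 80/9 kN·m
  R_B = Pa²(a+3b)/L³ = 3·(20/3)²·((20/3)+3·(40/3))/20³ = 7/9 kN
  M_B = -Pa²b/L² = -3·(20/3)²·(40/3)/20² = -40/9 kN·m
Superposition: R_A = -43859/1125 kN, M_A = -39703/225 kN·m, R_B = -110266/1125 kN, M_B = 62792/225 kN·m

R_A = -43859/1125 kN, M_A = -39703/225 kN·m, R_B = -110266/1125 kN, M_B = 62792/225 kN·m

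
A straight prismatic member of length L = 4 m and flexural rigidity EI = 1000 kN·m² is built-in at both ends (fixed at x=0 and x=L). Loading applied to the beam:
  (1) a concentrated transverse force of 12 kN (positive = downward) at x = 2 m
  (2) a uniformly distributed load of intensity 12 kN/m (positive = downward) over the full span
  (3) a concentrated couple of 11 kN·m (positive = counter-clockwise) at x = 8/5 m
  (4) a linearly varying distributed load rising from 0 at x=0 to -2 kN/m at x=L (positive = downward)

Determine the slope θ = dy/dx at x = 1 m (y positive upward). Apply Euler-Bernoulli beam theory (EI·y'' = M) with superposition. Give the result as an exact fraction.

θ(1) = -3141/400000 rad

Load 1 — point force P=12 kN at a=2 m (b=L-a=2):
  θ_1 = -Pb²x(2aL-(3a+b)x)/(2L³EI)  [x≤a] = -12·2²·1·(2·2·4-(3·2+2)·1)/(2·4³·1000) = -3/1000 rad
Load 2 — uniform load w=12 kN/m over full span:
  θ_2 = -wx(L-x)(L-2x)/(12EI) = -12·1·(4-1)·(4-2·1)/(12·1000) = -3/500 rad
Load 3 — applied couple M₀=11 kN·m at a=8/5 m (b=L-a=12/5):
  θ_3 = (R_Ax²/2 - M_Ax)/EI  [x≤a] with R_A=99/25, M_A=33/25 = ((99/25)·1²/2 - (33/25)·1)/1000 = 33/50000 rad
Load 4 — triangular load w₀=-2 kN/m (0→w₀ over full span):
  θ_4 = -w₀(2x(L-x)(L-2x)(x+2L)+x²(L-x)²)/(120LEI) = -(-2)·(2·1·(4-1)·(4-2·1)·(1+2·4)+1²·(4-1)²)/(120·4·1000) = 39/80000 rad
Superposition: θ = Σ θ_i = -3141/400000 rad ≈ -0.007853 rad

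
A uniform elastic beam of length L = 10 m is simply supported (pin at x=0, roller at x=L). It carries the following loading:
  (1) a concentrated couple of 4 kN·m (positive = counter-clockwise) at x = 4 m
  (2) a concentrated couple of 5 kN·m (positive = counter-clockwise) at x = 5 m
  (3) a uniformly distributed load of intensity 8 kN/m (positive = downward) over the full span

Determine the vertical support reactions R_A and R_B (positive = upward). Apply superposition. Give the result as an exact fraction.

Load 1 — applied couple M₀=4 kN·m at a=4 m (b=L-a=6):
  R_A = M₀/L = 4/10 = 2/5 kN
  R_B = -M₀/L = -4/10 = -2/5 kN
Load 2 — applied couple M₀=5 kN·m at a=5 m (b=L-a=5):
  R_A = M₀/L = 5/10 = 1/2 kN
  R_B = -M₀/L = -5/10 = -1/2 kN
Load 3 — uniform load w=8 kN/m over full span:
  R_A = wL/2 = 8·10/2 = 40 kN
  R_B = wL/2 = 8·10/2 = 40 kN
Superposition: R_A = 409/10 kN, R_B = 391/10 kN

R_A = 409/10 kN, R_B = 391/10 kN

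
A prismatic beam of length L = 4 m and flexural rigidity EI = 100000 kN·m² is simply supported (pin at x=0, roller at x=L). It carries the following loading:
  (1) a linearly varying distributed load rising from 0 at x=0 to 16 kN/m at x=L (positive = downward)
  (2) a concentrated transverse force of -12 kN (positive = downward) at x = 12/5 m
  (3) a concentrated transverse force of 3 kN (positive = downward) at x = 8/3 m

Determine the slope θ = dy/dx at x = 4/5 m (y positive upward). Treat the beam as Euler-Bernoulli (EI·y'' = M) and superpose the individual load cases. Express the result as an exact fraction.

θ(4/5) = -19829/210937500 rad

Load 1 — triangular load w₀=16 kN/m (0→w₀ over full span):
  θ_1 = -w₀(7L⁴-30L²x²+15x⁴)/(360LEI) = -16·(7·4⁴-30·4²·(4/5)²+15·(4/5)⁴)/(360·4·100000) = -2912/17578125 rad
Load 2 — point force P=-12 kN at a=12/5 m (b=L-a=8/5):
  θ_2 = -Pb(L²-b²-3x²)/(6LEI)  [x≤a] = -(-12)·(8/5)·(4²-(8/5)²-3·(4/5)²)/(6·4·100000) = 36/390625 rad
Load 3 — point force P=3 kN at a=8/3 m (b=L-a=4/3):
  θ_3 = -Pb(L²-b²-3x²)/(6LEI)  [x≤a] = -3·(4/3)·(4²-(4/3)²-3·(4/5)²)/(6·4·100000) = -173/8437500 rad
Superposition: θ = Σ θ_i = -19829/210937500 rad ≈ -0.000094 rad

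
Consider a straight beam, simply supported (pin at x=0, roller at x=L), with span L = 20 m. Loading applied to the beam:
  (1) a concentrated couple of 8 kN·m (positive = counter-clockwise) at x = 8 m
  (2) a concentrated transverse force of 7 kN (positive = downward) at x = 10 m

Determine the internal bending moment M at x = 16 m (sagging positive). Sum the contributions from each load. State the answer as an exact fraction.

M(16) = 62/5 kN·m

Load 1 — applied couple M₀=8 kN·m at a=8 m (b=L-a=12):
  M_1 = M₀x/L - M₀  [x>a] = 8·16/20 - 8 = -8/5 kN·m
Load 2 — point force P=7 kN at a=10 m (b=L-a=10):
  M_2 = Pa(L-x)/L  [x>a] = 7·10·(20-16)/20 = 14 kN·m
Superposition: M = Σ M_i = 62/5 kN·m ≈ 12.400000 kN·m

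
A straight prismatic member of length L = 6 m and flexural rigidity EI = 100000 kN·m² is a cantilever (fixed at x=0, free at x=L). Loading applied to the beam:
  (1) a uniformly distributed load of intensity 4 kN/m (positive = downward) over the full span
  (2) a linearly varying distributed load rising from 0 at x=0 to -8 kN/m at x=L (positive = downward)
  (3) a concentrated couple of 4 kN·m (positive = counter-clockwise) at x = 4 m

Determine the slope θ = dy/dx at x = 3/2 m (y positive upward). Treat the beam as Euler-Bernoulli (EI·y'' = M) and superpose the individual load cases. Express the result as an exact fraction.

Load 1 — uniform load w=4 kN/m over full span:
  θ_1 = -wx(x²-3Lx+3L²)/(6EI) = -4·(3/2)·((3/2)²-3·6·(3/2)+3·6²)/(6·100000) = -333/400000 rad
Load 2 — triangular load w₀=-8 kN/m (0→w₀ over full span):
  θ_2 = (w₀Lx²/4-w₀L²x/3-w₀x⁴/(24L))/EI = ((-8)·6·(3/2)²/4-(-8)·6²·(3/2)/3-(-8)·(3/2)⁴/(24·6))/100000 = 3753/3200000 rad
Load 3 — applied couple M₀=4 kN·m at a=4 m (b=L-a=2):
  θ_3 = M₀x/EI  [x≤a] = 4·(3/2)/100000 = 3/50000 rad
Superposition: θ = Σ θ_i = 1281/3200000 rad ≈ 0.000400 rad

θ(3/2) = 1281/3200000 rad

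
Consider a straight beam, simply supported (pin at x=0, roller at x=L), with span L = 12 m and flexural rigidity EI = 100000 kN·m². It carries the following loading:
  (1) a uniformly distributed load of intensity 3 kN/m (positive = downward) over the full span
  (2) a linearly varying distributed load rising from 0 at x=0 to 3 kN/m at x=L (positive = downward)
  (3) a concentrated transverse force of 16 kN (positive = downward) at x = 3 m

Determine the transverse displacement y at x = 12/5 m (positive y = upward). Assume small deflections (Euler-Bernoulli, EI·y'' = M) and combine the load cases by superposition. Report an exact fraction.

Load 1 — uniform load w=3 kN/m over full span:
  y_1 = -wx(L³-2Lx²+x³)/(24EI) = -3·(12/5)·(12³-2·12·(12/5)²+(12/5)³)/(24·100000) = -9396/1953125 m
Load 2 — triangular load w₀=3 kN/m (0→w₀ over full span):
  y_2 = -w₀x(7L⁴-10L²x²+3x⁴)/(360LEI) = -3·(12/5)·(7·12⁴-10·12²·(12/5)²+3·(12/5)⁴)/(360·12·100000) = -111456/48828125 m
Load 3 — point force P=16 kN at a=3 m (b=L-a=9):
  y_3 = -Pbx(L²-b²-x²)/(6LEI)  [x≤a] = -16·9·(12/5)·(12²-9²-(12/5)²)/(6·12·100000) = -4293/1562500 m
Superposition: y = Σ y_i = -1922049/195312500 m ≈ -0.009841 m

y(12/5) = -1922049/195312500 m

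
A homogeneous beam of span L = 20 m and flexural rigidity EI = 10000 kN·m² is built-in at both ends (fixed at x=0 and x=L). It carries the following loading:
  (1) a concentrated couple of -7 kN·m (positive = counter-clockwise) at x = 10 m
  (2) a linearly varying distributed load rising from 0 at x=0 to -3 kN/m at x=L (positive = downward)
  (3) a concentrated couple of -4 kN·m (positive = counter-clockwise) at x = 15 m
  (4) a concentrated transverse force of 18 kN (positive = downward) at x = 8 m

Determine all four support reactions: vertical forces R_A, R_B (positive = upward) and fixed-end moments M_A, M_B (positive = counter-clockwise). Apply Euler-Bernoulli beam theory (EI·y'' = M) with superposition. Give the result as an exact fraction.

R_A = 957/500 kN, M_A = 221/25 kN·m, R_B = -6957/500 kN, M_B = 611/25 kN·m

Load 1 — applied couple M₀=-7 kN·m at a=10 m (b=L-a=10):
  R_A = 6M₀ab/L³ = 6·(-7)·10·10/20³ = -21/40 kN
  M_A = M₀b(2a-b)/L² = (-7)·10·(2·10-10)/20² = -7/4 kN·m
  R_B = -6M₀ab/L³ = -6·(-7)·10·10/20³ = 21/40 kN
  M_B = M₀a(2b-a)/L² = (-7)·10·(2·10-10)/20² = -7/4 kN·m
Load 2 — triangular load w₀=-3 kN/m (0→w₀ over full span):
  R_A = 3w₀L/20 = 3·(-3)·20/20 = -9 kN
  M_A = w₀L²/30 = (-3)·20²/30 = -40 kN·m
  R_B = 7w₀L/20 = 7·(-3)·20/20 = -21 kN
  M_B = -w₀L²/20 = -(-3)·20²/20 = 60 kN·m
Load 3 — applied couple M₀=-4 kN·m at a=15 m (b=L-a=5):
  R_A = 6M₀ab/L³ = 6·(-4)·15·5/20³ = -9/40 kN
  M_A = M₀b(2a-b)/L² = (-4)·5·(2·15-5)/20² = -5/4 kN·m
  R_B = -6M₀ab/L³ = -6·(-4)·15·5/20³ = 9/40 kN
  M_B = M₀a(2b-a)/L² = (-4)·15·(2·5-15)/20² = 3/4 kN·m
Load 4 — point force P=18 kN at a=8 m (b=L-a=12):
  R_A = Pb²(3a+b)/L³ = 18·12²·(3·8+12)/20³ = 1458/125 kN
  M_A = Pab²/L² = 18·8·12²/20² = 1296/25 kN·m
  R_B = Pa²(a+3b)/L³ = 18·8²·(8+3·12)/20³ = 792/125 kN
  M_B = -Pa²b/L² = -18·8²·12/20² = -864/25 kN·m
Superposition: R_A = 957/500 kN, M_A = 221/25 kN·m, R_B = -6957/500 kN, M_B = 611/25 kN·m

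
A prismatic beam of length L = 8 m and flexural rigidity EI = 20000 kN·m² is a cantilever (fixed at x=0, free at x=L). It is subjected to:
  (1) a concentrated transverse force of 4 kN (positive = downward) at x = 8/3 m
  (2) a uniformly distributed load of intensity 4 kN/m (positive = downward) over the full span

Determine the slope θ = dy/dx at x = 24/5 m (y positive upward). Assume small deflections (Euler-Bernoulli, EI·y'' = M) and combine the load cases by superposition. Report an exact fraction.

θ(24/5) = -11732/703125 rad

Load 1 — point force P=4 kN at a=8/3 m (b=L-a=16/3):
  θ_1 = -Pa²/(2EI)  [x>a] = -4·(8/3)²/(2·20000) = -4/5625 rad
Load 2 — uniform load w=4 kN/m over full span:
  θ_2 = -wx(x²-3Lx+3L²)/(6EI) = -4·(24/5)·((24/5)²-3·8·(24/5)+3·8²)/(6·20000) = -1248/78125 rad
Superposition: θ = Σ θ_i = -11732/703125 rad ≈ -0.016686 rad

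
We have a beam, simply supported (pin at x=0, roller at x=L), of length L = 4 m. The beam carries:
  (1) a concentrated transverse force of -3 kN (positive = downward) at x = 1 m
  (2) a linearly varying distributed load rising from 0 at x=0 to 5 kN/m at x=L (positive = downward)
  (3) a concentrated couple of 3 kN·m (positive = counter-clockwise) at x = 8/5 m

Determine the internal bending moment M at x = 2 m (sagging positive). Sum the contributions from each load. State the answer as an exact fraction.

M(2) = 2 kN·m

Load 1 — point force P=-3 kN at a=1 m (b=L-a=3):
  M_1 = Pa(L-x)/L  [x>a] = (-3)·1·(4-2)/4 = -3/2 kN·m
Load 2 — triangular load w₀=5 kN/m (0→w₀ over full span):
  M_2 = w₀Lx/6 - w₀x³/(6L) = 5·4·2/6 - 5·2³/(6·4) = 5 kN·m
Load 3 — applied couple M₀=3 kN·m at a=8/5 m (b=L-a=12/5):
  M_3 = M₀x/L - M₀  [x>a] = 3·2/4 - 3 = -3/2 kN·m
Superposition: M = Σ M_i = 2 kN·m ≈ 2.000000 kN·m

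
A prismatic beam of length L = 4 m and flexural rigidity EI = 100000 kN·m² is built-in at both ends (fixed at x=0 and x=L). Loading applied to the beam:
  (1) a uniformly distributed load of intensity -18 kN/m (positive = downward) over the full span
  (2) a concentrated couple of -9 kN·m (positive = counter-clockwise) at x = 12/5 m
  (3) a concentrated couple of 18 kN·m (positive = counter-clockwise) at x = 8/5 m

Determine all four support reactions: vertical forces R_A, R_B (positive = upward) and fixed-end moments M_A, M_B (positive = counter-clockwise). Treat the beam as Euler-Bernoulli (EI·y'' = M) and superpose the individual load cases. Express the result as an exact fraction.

Load 1 — uniform load w=-18 kN/m over full span:
  R_A = wL/2 = (-18)·4/2 = -36 kN
  M_A = wL²/12 = (-18)·4²/12 = -24 kN·m
  R_B = wL/2 = (-18)·4/2 = -36 kN
  M_B = -wL²/12 = -(-18)·4²/12 = 24 kN·m
Load 2 — applied couple M₀=-9 kN·m at a=12/5 m (b=L-a=8/5):
  R_A = 6M₀ab/L³ = 6·(-9)·(12/5)·(8/5)/4³ = -81/25 kN
  M_A = M₀b(2a-b)/L² = (-9)·(8/5)·(2·(12/5)-(8/5))/4² = -72/25 kN·m
  R_B = -6M₀ab/L³ = -6·(-9)·(12/5)·(8/5)/4³ = 81/25 kN
  M_B = M₀a(2b-a)/L² = (-9)·(12/5)·(2·(8/5)-(12/5))/4² = -27/25 kN·m
Load 3 — applied couple M₀=18 kN·m at a=8/5 m (b=L-a=12/5):
  R_A = 6M₀ab/L³ = 6·18·(8/5)·(12/5)/4³ = 162/25 kN
  M_A = M₀b(2a-b)/L² = 18·(12/5)·(2·(8/5)-(12/5))/4² = 54/25 kN·m
  R_B = -6M₀ab/L³ = -6·18·(8/5)·(12/5)/4³ = -162/25 kN
  M_B = M₀a(2b-a)/L² = 18·(8/5)·(2·(12/5)-(8/5))/4² = 144/25 kN·m
Superposition: R_A = -819/25 kN, M_A = -618/25 kN·m, R_B = -981/25 kN, M_B = 717/25 kN·m

R_A = -819/25 kN, M_A = -618/25 kN·m, R_B = -981/25 kN, M_B = 717/25 kN·m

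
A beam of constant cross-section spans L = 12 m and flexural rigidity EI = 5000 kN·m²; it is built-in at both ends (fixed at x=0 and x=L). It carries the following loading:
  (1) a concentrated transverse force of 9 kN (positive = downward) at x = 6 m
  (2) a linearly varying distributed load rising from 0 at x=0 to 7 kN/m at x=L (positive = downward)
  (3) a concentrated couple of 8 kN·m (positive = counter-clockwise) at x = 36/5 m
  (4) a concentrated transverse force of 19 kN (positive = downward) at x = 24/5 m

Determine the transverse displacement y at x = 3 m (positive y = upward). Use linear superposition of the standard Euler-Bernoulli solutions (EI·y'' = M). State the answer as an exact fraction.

y(3) = -188577/4000000 m

Load 1 — point force P=9 kN at a=6 m (b=L-a=6):
  y_1 = -Pb²x²(3aL-(3a+b)x)/(6L³EI)  [x≤a] = -9·6²·3²·(3·6·12-(3·6+6)·3)/(6·12³·5000) = -81/10000 m
Load 2 — triangular load w₀=7 kN/m (0→w₀ over full span):
  y_2 = -w₀x²(L-x)²(x+2L)/(120LEI) = -7·3²·(12-3)²·(3+2·12)/(120·12·5000) = -15309/800000 m
Load 3 — applied couple M₀=8 kN·m at a=36/5 m (b=L-a=24/5):
  y_3 = (R_Ax³/6 - M_Ax²/2)/EI  [x≤a] with R_A=24/25, M_A=64/25 = ((24/25)·3³/6 - (64/25)·3²/2)/5000 = -9/6250 m
Load 4 — point force P=19 kN at a=24/5 m (b=L-a=36/5):
  y_4 = -Pb²x²(3aL-(3a+b)x)/(6L³EI)  [x≤a] = -19·(36/5)²·3²·(3·(24/5)·12-(3·(24/5)+(36/5))·3)/(6·12³·5000) = -4617/250000 m
Superposition: y = Σ y_i = -188577/4000000 m ≈ -0.047144 m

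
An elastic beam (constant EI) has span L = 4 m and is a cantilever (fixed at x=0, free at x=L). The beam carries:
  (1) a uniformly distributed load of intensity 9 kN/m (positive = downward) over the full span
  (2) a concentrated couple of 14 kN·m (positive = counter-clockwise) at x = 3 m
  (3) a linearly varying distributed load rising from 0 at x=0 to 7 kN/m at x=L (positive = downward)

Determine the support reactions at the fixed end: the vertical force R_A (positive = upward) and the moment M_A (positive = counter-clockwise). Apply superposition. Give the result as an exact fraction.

Load 1 — uniform load w=9 kN/m over full span:
  R_A = wL = 9·4 = 36 kN
  M_A = wL²/2 = 9·4²/2 = 72 kN·m
Load 2 — applied couple M₀=14 kN·m at a=3 m (b=L-a=1):
  R_A = 0 kN
  M_A = -M₀ = -14 kN·m
Load 3 — triangular load w₀=7 kN/m (0→w₀ over full span):
  R_A = w₀L/2 = 7·4/2 = 14 kN
  M_A = w₀L²/3 = 7·4²/3 = 112/3 kN·m
Superposition: R_A = 50 kN, M_A = 286/3 kN·m

R_A = 50 kN, M_A = 286/3 kN·m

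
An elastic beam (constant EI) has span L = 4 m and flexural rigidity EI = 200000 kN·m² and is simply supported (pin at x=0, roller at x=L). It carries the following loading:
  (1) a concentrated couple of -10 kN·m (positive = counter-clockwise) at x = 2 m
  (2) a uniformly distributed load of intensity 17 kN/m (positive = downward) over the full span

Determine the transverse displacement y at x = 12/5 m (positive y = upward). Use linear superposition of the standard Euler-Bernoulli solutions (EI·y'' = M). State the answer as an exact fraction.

Load 1 — applied couple M₀=-10 kN·m at a=2 m (b=L-a=2):
  y_1 = (M₀x³/(6L)-M₀(x-a)²/2+C₁x)/EI  [x>a] with C₁=M₀(3b²-L²)/(6L)=5/3 = ((-10)·(12/5)³/(6·4)-(-10)·((12/5)-2)²/2+(5/3)·(12/5))/200000 = -3/625000 m
Load 2 — uniform load w=17 kN/m over full span:
  y_2 = -wx(L³-2Lx²+x³)/(24EI) = -17·(12/5)·(4³-2·4·(12/5)²+(12/5)³)/(24·200000) = -527/1953125 m
Superposition: y = Σ y_i = -4291/15625000 m ≈ -0.000275 m

y(12/5) = -4291/15625000 m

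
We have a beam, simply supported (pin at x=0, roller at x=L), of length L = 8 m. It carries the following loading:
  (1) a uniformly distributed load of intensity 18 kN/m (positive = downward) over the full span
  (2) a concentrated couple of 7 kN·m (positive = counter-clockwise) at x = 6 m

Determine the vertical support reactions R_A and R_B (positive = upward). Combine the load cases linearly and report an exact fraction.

R_A = 583/8 kN, R_B = 569/8 kN

Load 1 — uniform load w=18 kN/m over full span:
  R_A = wL/2 = 18·8/2 = 72 kN
  R_B = wL/2 = 18·8/2 = 72 kN
Load 2 — applied couple M₀=7 kN·m at a=6 m (b=L-a=2):
  R_A = M₀/L = 7/8 kN
  R_B = -M₀/L = -7/8 kN
Superposition: R_A = 583/8 kN, R_B = 569/8 kN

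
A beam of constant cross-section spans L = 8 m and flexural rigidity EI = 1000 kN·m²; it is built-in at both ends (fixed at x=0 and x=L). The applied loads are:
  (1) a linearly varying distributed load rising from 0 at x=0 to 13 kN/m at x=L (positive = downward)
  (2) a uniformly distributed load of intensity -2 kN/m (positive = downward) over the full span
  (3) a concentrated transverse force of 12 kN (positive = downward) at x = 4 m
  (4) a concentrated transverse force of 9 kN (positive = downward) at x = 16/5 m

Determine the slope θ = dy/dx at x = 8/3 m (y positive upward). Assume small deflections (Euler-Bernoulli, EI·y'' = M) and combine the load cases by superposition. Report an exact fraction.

θ(8/3) = -125944/3796875 rad

Load 1 — triangular load w₀=13 kN/m (0→w₀ over full span):
  θ_1 = -w₀(2x(L-x)(L-2x)(x+2L)+x²(L-x)²)/(120LEI) = -13·(2·(8/3)·(8-(8/3))·(8-2·(8/3))·((8/3)+2·8)+(8/3)²·(8-(8/3))²)/(120·8·1000) = -3328/151875 rad
Load 2 — uniform load w=-2 kN/m over full span:
  θ_2 = -wx(L-x)(L-2x)/(12EI) = -(-2)·(8/3)·(8-(8/3))·(8-2·(8/3))/(12·1000) = 64/10125 rad
Load 3 — point force P=12 kN at a=4 m (b=L-a=4):
  θ_3 = -Pb²x(2aL-(3a+b)x)/(2L³EI)  [x≤a] = -12·4²·(8/3)·(2·4·8-(3·4+4)·(8/3))/(2·8³·1000) = -4/375 rad
Load 4 — point force P=9 kN at a=16/5 m (b=L-a=24/5):
  θ_4 = -Pb²x(2aL-(3a+b)x)/(2L³EI)  [x≤a] = -9·(24/5)²·(8/3)·(2·(16/5)·8-(3·(16/5)+(24/5))·(8/3))/(2·8³·1000) = -108/15625 rad
Superposition: θ = Σ θ_i = -125944/3796875 rad ≈ -0.033170 rad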